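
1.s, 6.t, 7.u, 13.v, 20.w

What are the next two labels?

First component goes 1, 6, 7, 13, 20 → 33 → 53 (each term is the sum of the two before it).
For the letter, letters move forward 1 place in the alphabet: s, t, u, v, w → x → y.
So the next two labels are 33.x and 53.y.

33.x, 53.y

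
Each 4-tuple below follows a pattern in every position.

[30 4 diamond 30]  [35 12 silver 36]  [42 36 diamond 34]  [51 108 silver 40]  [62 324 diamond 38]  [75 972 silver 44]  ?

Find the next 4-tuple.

First component goes 30, 35, 42, 51, 62, 75 → 90 (differences are 5, 7, 9, … (increasing by 2 each time)).
Second component: 4, 12, 36, 108, 324, 972 → 2916 (×3 each step).
Rank: alternates diamond ↔ silver, so diamond, silver, diamond, silver, diamond, silver → diamond.
Fourth component: alternating steps +6, −2, +6, −2, …; 30, 36, 34, 40, 38, 44 → 42.
So the next 4-tuple is [90 2916 diamond 42].

[90 2916 diamond 42]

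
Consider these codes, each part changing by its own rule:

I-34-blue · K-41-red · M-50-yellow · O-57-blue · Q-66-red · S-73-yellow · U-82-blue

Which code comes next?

For the letter, letters move forward 2 places in the alphabet: I, K, M, O, Q, S, U → W.
Second component: alternating steps +7, +9, +7, +9, …; 34, 41, 50, 57, 66, 73, 82 → 89.
For the colour, repeats blue → red → yellow: blue, red, yellow, blue, red, yellow, blue → red.
Combining the parts gives W-89-red.

W-89-red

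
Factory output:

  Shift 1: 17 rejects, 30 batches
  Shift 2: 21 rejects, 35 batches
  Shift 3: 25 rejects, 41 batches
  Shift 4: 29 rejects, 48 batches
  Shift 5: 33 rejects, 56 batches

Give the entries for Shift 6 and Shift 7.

Rejects: 17, 21, 25, 29, 33 → 37 → 41 (+4 each step).
For the batches, differences are 5, 6, 7, … (increasing by 1 each time): 30, 35, 41, 48, 56 → 65 → 75.
Putting the parts together: 37 rejects, 65 batches and then 41 rejects, 75 batches.

37 rejects, 65 batches; 41 rejects, 75 batches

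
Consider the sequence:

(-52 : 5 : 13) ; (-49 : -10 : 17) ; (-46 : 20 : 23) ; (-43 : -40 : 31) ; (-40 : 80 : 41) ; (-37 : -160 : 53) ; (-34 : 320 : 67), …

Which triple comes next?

First part — +3 each step: -52, -49, -46, -43, -40, -37, -34 → -31.
Second part — ×(-2) each step: 5, -10, 20, -40, 80, -160, 320 → -640.
For the third part, differences are 4, 6, 8, … (increasing by 2 each time): 13, 17, 23, 31, 41, 53, 67 → 83.
Putting it together: (-31 : -640 : 83).

(-31 : -640 : 83)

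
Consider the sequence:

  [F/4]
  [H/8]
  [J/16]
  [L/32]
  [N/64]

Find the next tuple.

Letter: letters move forward 2 places in the alphabet, so F, H, J, L, N → P.
For the second entry, ×2 each step: 4, 8, 16, 32, 64 → 128.
Combining the parts gives [P/128].

[P/128]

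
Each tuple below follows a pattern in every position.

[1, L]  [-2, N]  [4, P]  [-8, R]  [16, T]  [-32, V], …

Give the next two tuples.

First component: 1, -2, 4, -8, 16, -32 → 64 → -128 (×(-2) each step).
Letter: letters move forward 2 places in the alphabet, so L, N, P, R, T, V → X → Z.
So the next two tuples are [64, X] and [-128, Z].

[64, X], [-128, Z]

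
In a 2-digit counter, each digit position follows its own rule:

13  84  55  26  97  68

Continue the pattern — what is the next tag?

First digit goes 1, 8, 5, 2, 9, 6 → 3 (−3 each step, mod 10).
Second digit: +1 each step, mod 10; 3, 4, 5, 6, 7, 8 → 9.
Putting it together: 39.

39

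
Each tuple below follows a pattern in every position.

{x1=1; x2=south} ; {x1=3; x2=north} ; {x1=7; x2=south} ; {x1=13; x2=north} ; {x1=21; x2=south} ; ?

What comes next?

X1: 1, 3, 7, 13, 21 → 31 (differences are 2, 4, 6, … (increasing by 2 each time)).
For the x2, alternates south ↔ north: south, north, south, north, south → north.
Putting it together: {x1=31; x2=north}.

{x1=31; x2=north}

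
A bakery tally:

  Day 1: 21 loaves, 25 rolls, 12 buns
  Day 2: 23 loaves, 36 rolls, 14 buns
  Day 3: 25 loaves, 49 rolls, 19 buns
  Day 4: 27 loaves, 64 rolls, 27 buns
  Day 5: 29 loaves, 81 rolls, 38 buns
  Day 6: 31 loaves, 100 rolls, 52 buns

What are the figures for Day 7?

33 loaves, 121 rolls, 69 buns

For the loaves, +2 each step: 21, 23, 25, 27, 29, 31 → 33.
Rolls: 25, 36, 49, 64, 81, 100 → 121 (perfect squares: 5², 6², 7², …).
Buns: differences are 2, 5, 8, … (increasing by 3 each time); 12, 14, 19, 27, 38, 52 → 69.
Combining the parts gives 33 loaves, 121 rolls, 69 buns.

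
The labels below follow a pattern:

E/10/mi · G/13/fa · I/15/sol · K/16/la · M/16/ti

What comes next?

O/15/do

Letter: letters move forward 2 places in the alphabet; E, G, I, K, M → O.
Second component goes 10, 13, 15, 16, 16 → 15 (differences are 3, 2, 1, … (decreasing by 1 each time)).
Note — runs through the solfège scale do→ti: mi, fa, sol, la, ti → do.
So the next label is O/15/do.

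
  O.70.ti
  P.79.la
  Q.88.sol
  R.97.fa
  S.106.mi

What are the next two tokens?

Letter goes O, P, Q, R, S → T → U (letters move forward 1 place in the alphabet).
Second component — +9 each step: 70, 79, 88, 97, 106 → 115 → 124.
Note: runs backward through the solfège scale do→ti, so ti, la, sol, fa, mi → re → do.
So the next two tokens are T.115.re and U.124.do.

T.115.re then U.124.do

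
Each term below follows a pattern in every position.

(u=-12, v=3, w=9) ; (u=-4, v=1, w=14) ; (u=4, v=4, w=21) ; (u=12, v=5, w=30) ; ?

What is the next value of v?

U — +8 each step: -12, -4, 4, 12 → 20.
V: 3, 1, 4, 5 → 9 (each term is the sum of the two before it).
W: differences are 5, 7, 9, … (increasing by 2 each time), so 9, 14, 21, 30 → 41.

9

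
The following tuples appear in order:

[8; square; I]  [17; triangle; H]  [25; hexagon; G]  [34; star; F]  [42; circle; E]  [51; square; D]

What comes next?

[59; triangle; C]

First part: alternating steps +9, +8, +9, +8, …, so 8, 17, 25, 34, 42, 51 → 59.
Shape — repeats square → triangle → hexagon → star → circle: square, triangle, hexagon, star, circle, square → triangle.
For the letter, letters move back 1 place in the alphabet: I, H, G, F, E, D → C.
Putting it together: [59; triangle; C].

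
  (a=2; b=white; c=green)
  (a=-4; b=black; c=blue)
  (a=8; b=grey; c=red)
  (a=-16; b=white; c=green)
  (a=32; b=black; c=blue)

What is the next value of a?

-64

A: ×(-2) each step, so 2, -4, 8, -16, 32 → -64.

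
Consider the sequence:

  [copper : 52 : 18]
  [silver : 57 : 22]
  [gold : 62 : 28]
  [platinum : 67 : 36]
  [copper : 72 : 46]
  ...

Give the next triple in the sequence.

[silver : 77 : 58]

Metal: copper, silver, gold, platinum, copper → silver (repeats copper → silver → gold → platinum).
Second part: 52, 57, 62, 67, 72 → 77 (+5 each step).
Third part — differences are 4, 6, 8, … (increasing by 2 each time): 18, 22, 28, 36, 46 → 58.
Putting it together: [silver : 77 : 58].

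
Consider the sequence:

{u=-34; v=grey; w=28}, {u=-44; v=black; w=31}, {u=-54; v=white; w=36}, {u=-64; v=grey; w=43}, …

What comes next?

U goes -34, -44, -54, -64 → -74 (−10 each step).
V goes grey, black, white, grey → black (repeats grey → black → white).
For the w, differences are 3, 5, 7, … (increasing by 2 each time): 28, 31, 36, 43 → 52.
Putting it together: {u=-74; v=black; w=52}.

{u=-74; v=black; w=52}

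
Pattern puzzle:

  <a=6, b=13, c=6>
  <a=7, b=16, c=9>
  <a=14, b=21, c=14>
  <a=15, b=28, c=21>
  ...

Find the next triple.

A: alternating steps +1, +7, +1, +7, …, so 6, 7, 14, 15 → 22.
B goes 13, 16, 21, 28 → 37 (differences are 3, 5, 7, … (increasing by 2 each time)).
C — differences are 3, 5, 7, … (increasing by 2 each time): 6, 9, 14, 21 → 30.
Combining the parts gives <a=22, b=37, c=30>.

<a=22, b=37, c=30>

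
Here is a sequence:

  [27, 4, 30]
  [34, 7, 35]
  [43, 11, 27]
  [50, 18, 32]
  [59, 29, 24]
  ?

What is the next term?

[66, 47, 29]

First entry: alternating steps +7, +9, +7, +9, …, so 27, 34, 43, 50, 59 → 66.
Second entry goes 4, 7, 11, 18, 29 → 47 (each term is the sum of the two before it).
Third entry: 30, 35, 27, 32, 24 → 29 (alternating steps +5, −8, +5, −8, …).
Combining the parts gives [66, 47, 29].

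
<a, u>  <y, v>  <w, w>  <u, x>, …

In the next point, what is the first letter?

s

First letter goes a, y, w, u → s (letters move back 2 places in the alphabet, wrapping A→Z).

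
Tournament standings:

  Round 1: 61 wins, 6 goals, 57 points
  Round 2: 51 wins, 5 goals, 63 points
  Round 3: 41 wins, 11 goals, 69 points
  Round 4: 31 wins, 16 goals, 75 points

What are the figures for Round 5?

Wins goes 61, 51, 41, 31 → 21 (−10 each step).
Goals: each term is the sum of the two before it; 6, 5, 11, 16 → 27.
Points: +6 each step, so 57, 63, 69, 75 → 81.
Putting it together: 21 wins, 27 goals, 81 points.

21 wins, 27 goals, 81 points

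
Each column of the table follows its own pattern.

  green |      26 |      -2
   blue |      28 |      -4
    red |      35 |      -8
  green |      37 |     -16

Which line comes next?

Colour: repeats green → blue → red, so green, blue, red, green → blue.
Second component goes 26, 28, 35, 37 → 44 (alternating steps +2, +7, +2, +7, …).
Third component: ×2 each step, so -2, -4, -8, -16 → -32.
Combining the parts gives blue  44  -32.

blue  44  -32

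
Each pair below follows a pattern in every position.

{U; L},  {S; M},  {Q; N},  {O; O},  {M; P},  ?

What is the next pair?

{K; Q}

First letter: letters move back 2 places in the alphabet; U, S, Q, O, M → K.
For the second letter, letters move forward 1 place in the alphabet: L, M, N, O, P → Q.
Putting it together: {K; Q}.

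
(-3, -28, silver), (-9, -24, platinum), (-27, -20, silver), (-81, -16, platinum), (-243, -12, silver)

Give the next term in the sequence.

(-729, -8, platinum)

First coordinate — ×3 each step: -3, -9, -27, -81, -243 → -729.
Second coordinate: +4 each step; -28, -24, -20, -16, -12 → -8.
Metal — alternates silver ↔ platinum: silver, platinum, silver, platinum, silver → platinum.
Combining the parts gives (-729, -8, platinum).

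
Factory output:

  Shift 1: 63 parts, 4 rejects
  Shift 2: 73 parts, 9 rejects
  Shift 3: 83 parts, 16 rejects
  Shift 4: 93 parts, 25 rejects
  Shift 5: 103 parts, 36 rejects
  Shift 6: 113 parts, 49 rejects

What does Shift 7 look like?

123 parts, 64 rejects

Parts: 63, 73, 83, 93, 103, 113 → 123 (+10 each step).
Rejects: 4, 9, 16, 25, 36, 49 → 64 (perfect squares: 2², 3², 4², …).
Putting it together: 123 parts, 64 rejects.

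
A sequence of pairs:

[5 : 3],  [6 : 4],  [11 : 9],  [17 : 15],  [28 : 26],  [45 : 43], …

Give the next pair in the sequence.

For the first part, each term is the sum of the two before it: 5, 6, 11, 17, 28, 45 → 73.
Second part goes 3, 4, 9, 15, 26, 43 → 71 (always 2 less than the first part).
So the next pair is [73 : 71].

[73 : 71]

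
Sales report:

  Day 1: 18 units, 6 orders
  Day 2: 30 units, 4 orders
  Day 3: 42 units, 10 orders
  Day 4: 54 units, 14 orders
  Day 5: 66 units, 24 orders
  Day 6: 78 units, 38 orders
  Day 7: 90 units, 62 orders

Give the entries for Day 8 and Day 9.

102 units, 100 orders; 114 units, 162 orders

Units: 18, 30, 42, 54, 66, 78, 90 → 102 → 114 (+12 each step).
For the orders, each term is the sum of the two before it: 6, 4, 10, 14, 24, 38, 62 → 100 → 162.
Putting the parts together: 102 units, 100 orders and then 114 units, 162 orders.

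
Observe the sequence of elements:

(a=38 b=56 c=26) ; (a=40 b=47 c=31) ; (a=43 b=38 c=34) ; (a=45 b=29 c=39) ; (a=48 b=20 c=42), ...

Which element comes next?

A — alternating steps +2, +3, +2, +3, …: 38, 40, 43, 45, 48 → 50.
B — −9 each step: 56, 47, 38, 29, 20 → 11.
For the c, alternating steps +5, +3, +5, +3, …: 26, 31, 34, 39, 42 → 47.
Putting it together: (a=50 b=11 c=47).

(a=50 b=11 c=47)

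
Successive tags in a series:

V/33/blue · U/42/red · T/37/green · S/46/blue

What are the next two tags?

R/41/red then Q/50/green

Letter: letters move back 1 place in the alphabet, so V, U, T, S → R → Q.
Second component: alternating steps +9, −5, +9, −5, …; 33, 42, 37, 46 → 41 → 50.
Colour: blue, red, green, blue → red → green (repeats blue → red → green).
Putting the parts together: R/41/red and then Q/50/green.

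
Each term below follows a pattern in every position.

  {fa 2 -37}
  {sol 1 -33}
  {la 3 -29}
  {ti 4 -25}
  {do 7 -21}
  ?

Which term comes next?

{re 11 -17}

Note: fa, sol, la, ti, do → re (runs through the solfège scale do→ti).
For the second component, each term is the sum of the two before it: 2, 1, 3, 4, 7 → 11.
Third component: +4 each step, so -37, -33, -29, -25, -21 → -17.
Combining the parts gives {re 11 -17}.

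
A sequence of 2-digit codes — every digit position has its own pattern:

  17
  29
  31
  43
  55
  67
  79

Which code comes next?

First digit: +1 each step, mod 10, so 1, 2, 3, 4, 5, 6, 7 → 8.
Second digit: +2 each step, mod 10, so 7, 9, 1, 3, 5, 7, 9 → 1.
Putting it together: 81.

81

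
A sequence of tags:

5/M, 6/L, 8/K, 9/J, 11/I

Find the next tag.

12/H

First component — alternating steps +1, +2, +1, +2, …: 5, 6, 8, 9, 11 → 12.
Letter goes M, L, K, J, I → H (letters move back 1 place in the alphabet).
Putting it together: 12/H.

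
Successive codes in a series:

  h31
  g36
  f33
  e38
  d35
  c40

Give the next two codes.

Letter: letters move back 1 place in the alphabet, so h, g, f, e, d, c → b → a.
Second component goes 31, 36, 33, 38, 35, 40 → 37 → 42 (alternating steps +5, −3, +5, −3, …).
So the next two codes are b37 and a42.

b37, a42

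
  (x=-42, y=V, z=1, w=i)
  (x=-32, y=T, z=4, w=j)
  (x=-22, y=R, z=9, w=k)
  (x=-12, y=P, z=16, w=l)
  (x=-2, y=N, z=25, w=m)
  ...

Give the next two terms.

X: +10 each step; -42, -32, -22, -12, -2 → 8 → 18.
Y — letters move back 2 places in the alphabet: V, T, R, P, N → L → J.
Z goes 1, 4, 9, 16, 25 → 36 → 49 (perfect squares: 1², 2², 3², …).
W goes i, j, k, l, m → n → o (letters move forward 1 place in the alphabet).
Putting the parts together: (x=8, y=L, z=36, w=n) and then (x=18, y=J, z=49, w=o).

(x=8, y=L, z=36, w=n), (x=18, y=J, z=49, w=o)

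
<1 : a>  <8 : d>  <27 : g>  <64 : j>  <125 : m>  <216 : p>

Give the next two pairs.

<343 : s>, <512 : v>

First part — perfect cubes: 1³, 2³, 3³, …: 1, 8, 27, 64, 125, 216 → 343 → 512.
Letter goes a, d, g, j, m, p → s → v (letters move forward 3 places in the alphabet).
Putting the parts together: <343 : s> and then <512 : v>.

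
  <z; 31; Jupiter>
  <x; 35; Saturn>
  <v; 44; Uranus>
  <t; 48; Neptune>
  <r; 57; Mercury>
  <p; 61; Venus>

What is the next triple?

<n; 70; Earth>

Letter — letters move back 2 places in the alphabet: z, x, v, t, r, p → n.
For the second coordinate, alternating steps +4, +9, +4, +9, …: 31, 35, 44, 48, 57, 61 → 70.
Planet: Jupiter, Saturn, Uranus, Neptune, Mercury, Venus → Earth (runs through the planets Mercury→Neptune).
Putting it together: <n; 70; Earth>.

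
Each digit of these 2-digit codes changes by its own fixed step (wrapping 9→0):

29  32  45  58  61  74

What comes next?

87

First digit goes 2, 3, 4, 5, 6, 7 → 8 (+1 each step, mod 10).
Second digit goes 9, 2, 5, 8, 1, 4 → 7 (+3 each step, mod 10).
Combining the parts gives 87.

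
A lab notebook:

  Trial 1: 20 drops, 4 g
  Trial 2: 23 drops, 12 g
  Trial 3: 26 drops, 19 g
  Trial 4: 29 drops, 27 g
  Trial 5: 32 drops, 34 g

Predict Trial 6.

35 drops, 42 g

Drops: 20, 23, 26, 29, 32 → 35 (+3 each step).
G: alternating steps +8, +7, +8, +7, …, so 4, 12, 19, 27, 34 → 42.
So the next line is 35 drops, 42 g.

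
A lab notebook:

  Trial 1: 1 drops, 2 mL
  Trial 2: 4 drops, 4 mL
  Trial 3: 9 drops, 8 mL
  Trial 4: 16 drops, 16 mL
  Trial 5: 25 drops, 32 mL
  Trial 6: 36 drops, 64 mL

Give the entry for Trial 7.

Drops: perfect squares: 1², 2², 3², …; 1, 4, 9, 16, 25, 36 → 49.
ML goes 2, 4, 8, 16, 32, 64 → 128 (×2 each step).
Combining the parts gives 49 drops, 128 mL.

49 drops, 128 mL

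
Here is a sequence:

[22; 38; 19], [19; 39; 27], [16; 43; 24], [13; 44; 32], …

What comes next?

First value: −3 each step; 22, 19, 16, 13 → 10.
For the second value, alternating steps +1, +4, +1, +4, …: 38, 39, 43, 44 → 48.
For the third value, alternating steps +8, −3, +8, −3, …: 19, 27, 24, 32 → 29.
So the next triple is [10; 48; 29].

[10; 48; 29]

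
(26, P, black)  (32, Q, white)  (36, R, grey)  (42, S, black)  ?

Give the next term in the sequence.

(46, T, white)

First entry: 26, 32, 36, 42 → 46 (alternating steps +6, +4, +6, +4, …).
For the letter, letters move forward 1 place in the alphabet: P, Q, R, S → T.
Shade goes black, white, grey, black → white (repeats black → white → grey).
So the next term is (46, T, white).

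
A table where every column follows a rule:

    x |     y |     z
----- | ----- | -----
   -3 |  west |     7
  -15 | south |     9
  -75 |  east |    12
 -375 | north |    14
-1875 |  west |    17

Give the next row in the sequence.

-9375  south  19

Column x — ×5 each step: -3, -15, -75, -375, -1875 → -9375.
Column y: repeats west → south → east → north; west, south, east, north, west → south.
For the column z, alternating steps +2, +3, +2, +3, …: 7, 9, 12, 14, 17 → 19.
So the next row is -9375  south  19.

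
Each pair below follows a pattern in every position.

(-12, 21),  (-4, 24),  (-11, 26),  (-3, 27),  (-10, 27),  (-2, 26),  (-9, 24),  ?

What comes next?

First value — alternating steps +8, −7, +8, −7, …: -12, -4, -11, -3, -10, -2, -9 → -1.
Second value: differences are 3, 2, 1, … (decreasing by 1 each time), so 21, 24, 26, 27, 27, 26, 24 → 21.
So the next pair is (-1, 21).

(-1, 21)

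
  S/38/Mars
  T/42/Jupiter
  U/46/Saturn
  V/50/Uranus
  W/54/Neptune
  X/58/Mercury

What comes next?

Y/62/Venus

Letter goes S, T, U, V, W, X → Y (letters move forward 1 place in the alphabet).
Second component — +4 each step: 38, 42, 46, 50, 54, 58 → 62.
Planet — runs through the planets Mercury→Neptune: Mars, Jupiter, Saturn, Uranus, Neptune, Mercury → Venus.
Putting it together: Y/62/Venus.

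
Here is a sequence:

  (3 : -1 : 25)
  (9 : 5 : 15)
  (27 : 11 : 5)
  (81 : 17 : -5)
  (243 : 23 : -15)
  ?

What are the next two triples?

First component — ×3 each step: 3, 9, 27, 81, 243 → 729 → 2187.
For the second component, +6 each step: -1, 5, 11, 17, 23 → 29 → 35.
Third component goes 25, 15, 5, -5, -15 → -25 → -35 (−10 each step).
Putting the parts together: (729 : 29 : -25) and then (2187 : 35 : -35).

(729 : 29 : -25), (2187 : 35 : -35)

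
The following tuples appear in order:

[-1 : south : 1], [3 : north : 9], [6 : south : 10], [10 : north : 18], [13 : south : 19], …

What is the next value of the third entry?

27

Third entry: 1, 9, 10, 18, 19 → 27 (alternating steps +8, +1, +8, +1, …).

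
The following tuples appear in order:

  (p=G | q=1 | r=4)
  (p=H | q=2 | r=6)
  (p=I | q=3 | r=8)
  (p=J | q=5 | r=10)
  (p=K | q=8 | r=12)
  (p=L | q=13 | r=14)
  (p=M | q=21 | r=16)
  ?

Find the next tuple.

(p=N | q=34 | r=18)

P goes G, H, I, J, K, L, M → N (letters move forward 1 place in the alphabet).
For the q, each term is the sum of the two before it: 1, 2, 3, 5, 8, 13, 21 → 34.
R: 4, 6, 8, 10, 12, 14, 16 → 18 (+2 each step).
Putting it together: (p=N | q=34 | r=18).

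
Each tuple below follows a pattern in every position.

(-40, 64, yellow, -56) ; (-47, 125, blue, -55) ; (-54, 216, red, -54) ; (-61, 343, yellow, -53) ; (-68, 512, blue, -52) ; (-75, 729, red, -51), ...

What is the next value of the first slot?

-82

For the first slot, −7 each step: -40, -47, -54, -61, -68, -75 → -82.
For the second slot, perfect cubes: 4³, 5³, 6³, …: 64, 125, 216, 343, 512, 729 → 1000.
Colour: yellow, blue, red, yellow, blue, red → yellow (repeats yellow → blue → red).
Fourth slot: -56, -55, -54, -53, -52, -51 → -50 (+1 each step).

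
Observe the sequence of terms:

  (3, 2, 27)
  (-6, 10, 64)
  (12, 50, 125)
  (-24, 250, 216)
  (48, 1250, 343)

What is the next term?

For the first component, ×(-2) each step: 3, -6, 12, -24, 48 → -96.
Second component: 2, 10, 50, 250, 1250 → 6250 (×5 each step).
Third component: perfect cubes: 3³, 4³, 5³, …; 27, 64, 125, 216, 343 → 512.
Combining the parts gives (-96, 6250, 512).

(-96, 6250, 512)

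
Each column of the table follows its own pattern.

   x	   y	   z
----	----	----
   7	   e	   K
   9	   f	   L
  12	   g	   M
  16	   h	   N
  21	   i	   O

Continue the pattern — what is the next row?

For the column x, differences are 2, 3, 4, … (increasing by 1 each time): 7, 9, 12, 16, 21 → 27.
Column y: letters move forward 1 place in the alphabet; e, f, g, h, i → j.
Column z — letters move forward 1 place in the alphabet: K, L, M, N, O → P.
Combining the parts gives 27  j  P.

27  j  P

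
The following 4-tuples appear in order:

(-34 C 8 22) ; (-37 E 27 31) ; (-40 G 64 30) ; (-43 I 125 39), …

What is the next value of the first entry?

First entry goes -34, -37, -40, -43 → -46 (−3 each step).

-46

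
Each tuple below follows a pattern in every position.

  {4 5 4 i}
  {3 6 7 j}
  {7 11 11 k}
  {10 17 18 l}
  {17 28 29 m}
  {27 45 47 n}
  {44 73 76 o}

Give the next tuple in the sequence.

{71 118 123 p}

First slot: 4, 3, 7, 10, 17, 27, 44 → 71 (each term is the sum of the two before it).
Second slot goes 5, 6, 11, 17, 28, 45, 73 → 118 (each term is the sum of the two before it).
For the third slot, each term is the sum of the two before it: 4, 7, 11, 18, 29, 47, 76 → 123.
Letter — letters move forward 1 place in the alphabet: i, j, k, l, m, n, o → p.
Putting it together: {71 118 123 p}.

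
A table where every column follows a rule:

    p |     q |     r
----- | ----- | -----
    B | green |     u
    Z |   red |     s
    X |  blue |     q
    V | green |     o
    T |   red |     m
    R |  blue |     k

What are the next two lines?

P  green  i; N  red  g

Column p goes B, Z, X, V, T, R → P → N (letters move back 2 places in the alphabet, wrapping A→Z).
Column q — repeats green → red → blue: green, red, blue, green, red, blue → green → red.
For the column r, letters move back 2 places in the alphabet: u, s, q, o, m, k → i → g.
So the next two lines are P  green  i and N  red  g.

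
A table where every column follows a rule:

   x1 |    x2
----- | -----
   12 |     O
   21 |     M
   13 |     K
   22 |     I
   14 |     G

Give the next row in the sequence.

23  E

Column x1: alternating steps +9, −8, +9, −8, …, so 12, 21, 13, 22, 14 → 23.
Column x2 — letters move back 2 places in the alphabet: O, M, K, I, G → E.
Combining the parts gives 23  E.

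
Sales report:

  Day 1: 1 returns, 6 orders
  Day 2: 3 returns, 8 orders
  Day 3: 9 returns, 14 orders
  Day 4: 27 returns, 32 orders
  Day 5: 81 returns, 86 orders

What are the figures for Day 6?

243 returns, 248 orders

Returns goes 1, 3, 9, 27, 81 → 243 (×3 each step).
Orders: always 5 more than the returns, so 6, 8, 14, 32, 86 → 248.
Combining the parts gives 243 returns, 248 orders.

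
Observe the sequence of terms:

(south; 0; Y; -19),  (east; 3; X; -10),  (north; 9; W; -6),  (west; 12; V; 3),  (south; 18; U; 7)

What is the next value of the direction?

Direction: repeats south → east → north → west, so south, east, north, west, south → east.

east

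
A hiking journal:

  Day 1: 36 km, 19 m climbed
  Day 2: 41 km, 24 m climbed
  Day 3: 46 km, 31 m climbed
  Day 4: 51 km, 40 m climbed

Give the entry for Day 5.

56 km, 51 m climbed

Km — +5 each step: 36, 41, 46, 51 → 56.
M climbed: 19, 24, 31, 40 → 51 (differences are 5, 7, 9, … (increasing by 2 each time)).
Combining the parts gives 56 km, 51 m climbed.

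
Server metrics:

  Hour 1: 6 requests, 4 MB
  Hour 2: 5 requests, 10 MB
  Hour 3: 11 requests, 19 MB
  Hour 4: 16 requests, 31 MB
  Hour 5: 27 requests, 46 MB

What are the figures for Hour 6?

For the requests, each term is the sum of the two before it: 6, 5, 11, 16, 27 → 43.
MB goes 4, 10, 19, 31, 46 → 64 (differences are 6, 9, 12, … (increasing by 3 each time)).
Combining the parts gives 43 requests, 64 MB.

43 requests, 64 MB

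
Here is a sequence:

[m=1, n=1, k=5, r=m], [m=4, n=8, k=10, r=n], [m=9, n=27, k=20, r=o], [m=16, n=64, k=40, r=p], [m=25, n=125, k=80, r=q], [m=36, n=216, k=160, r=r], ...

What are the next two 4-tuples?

[m=49, n=343, k=320, r=s], [m=64, n=512, k=640, r=t]

For the m, perfect squares: 1², 2², 3², …: 1, 4, 9, 16, 25, 36 → 49 → 64.
For the n, perfect cubes: 1³, 2³, 3³, …: 1, 8, 27, 64, 125, 216 → 343 → 512.
K: ×2 each step, so 5, 10, 20, 40, 80, 160 → 320 → 640.
R: letters move forward 1 place in the alphabet, so m, n, o, p, q, r → s → t.
So the next two 4-tuples are [m=49, n=343, k=320, r=s] and [m=64, n=512, k=640, r=t].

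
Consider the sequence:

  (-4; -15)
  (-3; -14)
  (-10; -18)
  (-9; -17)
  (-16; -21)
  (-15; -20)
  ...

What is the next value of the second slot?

-24

Second slot: alternating steps +1, −4, +1, −4, …, so -15, -14, -18, -17, -21, -20 → -24.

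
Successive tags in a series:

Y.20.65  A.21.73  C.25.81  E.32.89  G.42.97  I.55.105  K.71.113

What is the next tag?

M.90.121

Letter: letters move forward 2 places in the alphabet, wrapping Z→A; Y, A, C, E, G, I, K → M.
Second component: differences are 1, 4, 7, … (increasing by 3 each time); 20, 21, 25, 32, 42, 55, 71 → 90.
Third component: +8 each step; 65, 73, 81, 89, 97, 105, 113 → 121.
Combining the parts gives M.90.121.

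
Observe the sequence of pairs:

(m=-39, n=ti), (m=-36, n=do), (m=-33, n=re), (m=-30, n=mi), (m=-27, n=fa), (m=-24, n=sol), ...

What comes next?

M: +3 each step, so -39, -36, -33, -30, -27, -24 → -21.
For the n, runs through the solfège scale do→ti: ti, do, re, mi, fa, sol → la.
Putting it together: (m=-21, n=la).

(m=-21, n=la)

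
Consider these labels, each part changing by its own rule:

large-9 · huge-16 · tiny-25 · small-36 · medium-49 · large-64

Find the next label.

Size — repeats large → huge → tiny → small → medium: large, huge, tiny, small, medium, large → huge.
Second component: perfect squares: 3², 4², 5², …; 9, 16, 25, 36, 49, 64 → 81.
Combining the parts gives huge-81.

huge-81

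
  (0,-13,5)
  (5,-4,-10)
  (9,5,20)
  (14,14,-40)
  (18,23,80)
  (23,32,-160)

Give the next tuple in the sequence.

First value: alternating steps +5, +4, +5, +4, …; 0, 5, 9, 14, 18, 23 → 27.
Second value: -13, -4, 5, 14, 23, 32 → 41 (+9 each step).
Third value — ×(-2) each step: 5, -10, 20, -40, 80, -160 → 320.
So the next tuple is (27,41,320).

(27,41,320)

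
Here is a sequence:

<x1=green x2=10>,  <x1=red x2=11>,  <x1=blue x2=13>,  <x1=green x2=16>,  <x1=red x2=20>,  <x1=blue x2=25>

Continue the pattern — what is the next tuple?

<x1=green x2=31>

For the x1, repeats green → red → blue: green, red, blue, green, red, blue → green.
X2: 10, 11, 13, 16, 20, 25 → 31 (differences are 1, 2, 3, … (increasing by 1 each time)).
Combining the parts gives <x1=green x2=31>.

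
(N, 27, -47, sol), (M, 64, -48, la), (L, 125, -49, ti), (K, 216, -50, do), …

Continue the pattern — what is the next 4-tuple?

Letter: letters move back 1 place in the alphabet; N, M, L, K → J.
Second slot: 27, 64, 125, 216 → 343 (perfect cubes: 3³, 4³, 5³, …).
Third slot: −1 each step, so -47, -48, -49, -50 → -51.
Note — runs through the solfège scale do→ti: sol, la, ti, do → re.
So the next 4-tuple is (J, 343, -51, re).

(J, 343, -51, re)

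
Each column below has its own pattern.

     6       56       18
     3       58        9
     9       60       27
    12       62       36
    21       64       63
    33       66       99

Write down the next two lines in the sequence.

For the first component, each term is the sum of the two before it: 6, 3, 9, 12, 21, 33 → 54 → 87.
Second component: 56, 58, 60, 62, 64, 66 → 68 → 70 (+2 each step).
Third component goes 18, 9, 27, 36, 63, 99 → 162 → 261 (always 3 × the first component).
Putting the parts together: 54  68  162 and then 87  70  261.

54  68  162; 87  70  261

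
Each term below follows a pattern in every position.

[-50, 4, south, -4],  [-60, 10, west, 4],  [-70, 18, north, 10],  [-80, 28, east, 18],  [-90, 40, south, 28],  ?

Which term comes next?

First slot goes -50, -60, -70, -80, -90 → -100 (−10 each step).
Second slot: differences are 6, 8, 10, … (increasing by 2 each time), so 4, 10, 18, 28, 40 → 54.
Direction: repeats south → west → north → east; south, west, north, east, south → west.
Fourth slot goes -4, 4, 10, 18, 28 → 40 (always the previous value of the second slot).
Putting it together: [-100, 54, west, 40].

[-100, 54, west, 40]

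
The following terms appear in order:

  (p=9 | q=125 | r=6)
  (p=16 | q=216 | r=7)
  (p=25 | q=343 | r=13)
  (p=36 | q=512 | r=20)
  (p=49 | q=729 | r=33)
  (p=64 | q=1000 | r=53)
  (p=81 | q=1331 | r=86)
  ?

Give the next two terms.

P: 9, 16, 25, 36, 49, 64, 81 → 100 → 121 (perfect squares: 3², 4², 5², …).
For the q, perfect cubes: 5³, 6³, 7³, …: 125, 216, 343, 512, 729, 1000, 1331 → 1728 → 2197.
R: 6, 7, 13, 20, 33, 53, 86 → 139 → 225 (each term is the sum of the two before it).
Putting the parts together: (p=100 | q=1728 | r=139) and then (p=121 | q=2197 | r=225).

(p=100 | q=1728 | r=139), (p=121 | q=2197 | r=225)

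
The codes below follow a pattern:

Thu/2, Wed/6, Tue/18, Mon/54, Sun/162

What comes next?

Sat/486

Day goes Thu, Wed, Tue, Mon, Sun → Sat (runs backward through the weekdays Mon→Sun).
Second component: ×3 each step; 2, 6, 18, 54, 162 → 486.
Putting it together: Sat/486.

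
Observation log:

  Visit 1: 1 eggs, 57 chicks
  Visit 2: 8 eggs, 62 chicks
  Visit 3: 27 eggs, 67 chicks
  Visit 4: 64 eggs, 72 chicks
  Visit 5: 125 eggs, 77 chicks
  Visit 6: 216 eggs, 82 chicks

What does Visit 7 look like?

343 eggs, 87 chicks

For the eggs, perfect cubes: 1³, 2³, 3³, …: 1, 8, 27, 64, 125, 216 → 343.
Chicks: +5 each step, so 57, 62, 67, 72, 77, 82 → 87.
So the next record is 343 eggs, 87 chicks.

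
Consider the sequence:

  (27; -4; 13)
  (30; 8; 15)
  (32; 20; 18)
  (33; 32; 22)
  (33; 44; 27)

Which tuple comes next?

First part goes 27, 30, 32, 33, 33 → 32 (differences are 3, 2, 1, … (decreasing by 1 each time)).
Second part: +12 each step; -4, 8, 20, 32, 44 → 56.
Third part goes 13, 15, 18, 22, 27 → 33 (differences are 2, 3, 4, … (increasing by 1 each time)).
Combining the parts gives (32; 56; 33).

(32; 56; 33)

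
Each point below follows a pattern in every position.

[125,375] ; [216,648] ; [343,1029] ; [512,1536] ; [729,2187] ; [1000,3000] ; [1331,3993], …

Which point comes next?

[1728,5184]

First value — perfect cubes: 5³, 6³, 7³, …: 125, 216, 343, 512, 729, 1000, 1331 → 1728.
For the second value, always 3 × the first value: 375, 648, 1029, 1536, 2187, 3000, 3993 → 5184.
Putting it together: [1728,5184].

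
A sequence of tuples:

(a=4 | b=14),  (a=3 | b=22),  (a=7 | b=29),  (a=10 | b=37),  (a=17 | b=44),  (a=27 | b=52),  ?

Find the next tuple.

A: 4, 3, 7, 10, 17, 27 → 44 (each term is the sum of the two before it).
B: alternating steps +8, +7, +8, +7, …, so 14, 22, 29, 37, 44, 52 → 59.
So the next tuple is (a=44 | b=59).

(a=44 | b=59)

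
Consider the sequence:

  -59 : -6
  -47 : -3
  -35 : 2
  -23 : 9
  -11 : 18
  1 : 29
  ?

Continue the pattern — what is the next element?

13 : 42

For the first slot, +12 each step: -59, -47, -35, -23, -11, 1 → 13.
Second slot: differences are 3, 5, 7, … (increasing by 2 each time); -6, -3, 2, 9, 18, 29 → 42.
Putting it together: 13 : 42.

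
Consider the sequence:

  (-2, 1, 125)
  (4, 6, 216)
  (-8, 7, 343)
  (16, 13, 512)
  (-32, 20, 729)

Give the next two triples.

(64, 33, 1000), (-128, 53, 1331)

First value — ×(-2) each step: -2, 4, -8, 16, -32 → 64 → -128.
Second value — each term is the sum of the two before it: 1, 6, 7, 13, 20 → 33 → 53.
Third value: perfect cubes: 5³, 6³, 7³, …; 125, 216, 343, 512, 729 → 1000 → 1331.
Putting the parts together: (64, 33, 1000) and then (-128, 53, 1331).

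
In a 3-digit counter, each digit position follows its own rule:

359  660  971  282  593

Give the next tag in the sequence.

First digit: +3 each step, mod 10; 3, 6, 9, 2, 5 → 8.
Second digit goes 5, 6, 7, 8, 9 → 0 (+1 each step, mod 10).
Third digit — +1 each step, mod 10: 9, 0, 1, 2, 3 → 4.
Combining the parts gives 804.

804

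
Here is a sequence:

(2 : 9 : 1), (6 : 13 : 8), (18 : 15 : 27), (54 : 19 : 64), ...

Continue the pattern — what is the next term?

(162 : 21 : 125)

For the first part, ×3 each step: 2, 6, 18, 54 → 162.
Second part: alternating steps +4, +2, +4, +2, …, so 9, 13, 15, 19 → 21.
Third part: perfect cubes: 1³, 2³, 3³, …; 1, 8, 27, 64 → 125.
Combining the parts gives (162 : 21 : 125).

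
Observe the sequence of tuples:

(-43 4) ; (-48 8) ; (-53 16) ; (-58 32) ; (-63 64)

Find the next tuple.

First slot: −5 each step, so -43, -48, -53, -58, -63 → -68.
Second slot: 4, 8, 16, 32, 64 → 128 (×2 each step).
Putting it together: (-68 128).

(-68 128)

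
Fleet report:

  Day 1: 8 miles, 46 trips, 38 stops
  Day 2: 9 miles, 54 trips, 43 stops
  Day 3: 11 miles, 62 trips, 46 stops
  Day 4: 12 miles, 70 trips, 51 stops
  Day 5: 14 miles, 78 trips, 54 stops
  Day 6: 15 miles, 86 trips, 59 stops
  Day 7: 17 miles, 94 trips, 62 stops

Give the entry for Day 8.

18 miles, 102 trips, 67 stops

Miles: alternating steps +1, +2, +1, +2, …, so 8, 9, 11, 12, 14, 15, 17 → 18.
Trips — +8 each step: 46, 54, 62, 70, 78, 86, 94 → 102.
For the stops, alternating steps +5, +3, +5, +3, …: 38, 43, 46, 51, 54, 59, 62 → 67.
Combining the parts gives 18 miles, 102 trips, 67 stops.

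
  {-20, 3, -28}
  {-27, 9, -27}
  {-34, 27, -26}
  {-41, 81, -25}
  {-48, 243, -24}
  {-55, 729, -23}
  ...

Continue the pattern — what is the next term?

{-62, 2187, -22}

For the first entry, −7 each step: -20, -27, -34, -41, -48, -55 → -62.
Second entry: ×3 each step; 3, 9, 27, 81, 243, 729 → 2187.
Third entry: +1 each step, so -28, -27, -26, -25, -24, -23 → -22.
Putting it together: {-62, 2187, -22}.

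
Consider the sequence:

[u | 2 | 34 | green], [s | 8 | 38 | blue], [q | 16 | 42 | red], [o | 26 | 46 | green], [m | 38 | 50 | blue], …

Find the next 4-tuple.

[k | 52 | 54 | red]

Letter: letters move back 2 places in the alphabet; u, s, q, o, m → k.
Second entry goes 2, 8, 16, 26, 38 → 52 (differences are 6, 8, 10, … (increasing by 2 each time)).
For the third entry, +4 each step: 34, 38, 42, 46, 50 → 54.
Colour: green, blue, red, green, blue → red (repeats green → blue → red).
So the next 4-tuple is [k | 52 | 54 | red].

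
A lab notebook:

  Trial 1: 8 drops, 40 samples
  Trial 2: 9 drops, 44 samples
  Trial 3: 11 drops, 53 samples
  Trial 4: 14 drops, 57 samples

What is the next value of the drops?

Drops: 8, 9, 11, 14 → 18 (differences are 1, 2, 3, … (increasing by 1 each time)).
Samples: alternating steps +4, +9, +4, +9, …; 40, 44, 53, 57 → 66.

18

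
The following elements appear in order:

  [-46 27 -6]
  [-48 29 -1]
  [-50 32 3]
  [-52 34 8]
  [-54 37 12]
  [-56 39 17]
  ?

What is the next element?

[-58 42 21]

First entry: −2 each step, so -46, -48, -50, -52, -54, -56 → -58.
Second entry: alternating steps +2, +3, +2, +3, …, so 27, 29, 32, 34, 37, 39 → 42.
For the third entry, alternating steps +5, +4, +5, +4, …: -6, -1, 3, 8, 12, 17 → 21.
Putting it together: [-58 42 21].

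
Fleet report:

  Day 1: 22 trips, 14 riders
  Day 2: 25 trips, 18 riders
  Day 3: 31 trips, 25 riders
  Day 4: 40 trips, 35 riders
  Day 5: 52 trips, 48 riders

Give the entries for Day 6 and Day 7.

67 trips, 64 riders; 85 trips, 83 riders

Trips: differences are 3, 6, 9, … (increasing by 3 each time); 22, 25, 31, 40, 52 → 67 → 85.
Riders: differences are 4, 7, 10, … (increasing by 3 each time), so 14, 18, 25, 35, 48 → 64 → 83.
Putting the parts together: 67 trips, 64 riders and then 85 trips, 83 riders.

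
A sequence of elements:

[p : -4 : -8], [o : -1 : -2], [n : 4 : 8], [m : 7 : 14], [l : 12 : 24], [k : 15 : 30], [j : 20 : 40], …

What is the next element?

[i : 23 : 46]

Letter: letters move back 1 place in the alphabet, so p, o, n, m, l, k, j → i.
Second value: alternating steps +3, +5, +3, +5, …, so -4, -1, 4, 7, 12, 15, 20 → 23.
Third value: -8, -2, 8, 14, 24, 30, 40 → 46 (always 2 × the second value).
So the next element is [i : 23 : 46].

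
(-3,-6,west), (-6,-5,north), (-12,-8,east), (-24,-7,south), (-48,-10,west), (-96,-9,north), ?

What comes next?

First coordinate — ×2 each step: -3, -6, -12, -24, -48, -96 → -192.
Second coordinate — alternating steps +1, −3, +1, −3, …: -6, -5, -8, -7, -10, -9 → -12.
Direction: repeats west → north → east → south, so west, north, east, south, west, north → east.
Putting it together: (-192,-12,east).

(-192,-12,east)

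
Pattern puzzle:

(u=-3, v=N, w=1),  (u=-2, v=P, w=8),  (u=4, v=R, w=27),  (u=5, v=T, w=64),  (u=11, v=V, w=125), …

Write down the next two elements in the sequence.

U: alternating steps +1, +6, +1, +6, …; -3, -2, 4, 5, 11 → 12 → 18.
For the v, letters move forward 2 places in the alphabet: N, P, R, T, V → X → Z.
W: 1, 8, 27, 64, 125 → 216 → 343 (perfect cubes: 1³, 2³, 3³, …).
Putting the parts together: (u=12, v=X, w=216) and then (u=18, v=Z, w=343).

(u=12, v=X, w=216), (u=18, v=Z, w=343)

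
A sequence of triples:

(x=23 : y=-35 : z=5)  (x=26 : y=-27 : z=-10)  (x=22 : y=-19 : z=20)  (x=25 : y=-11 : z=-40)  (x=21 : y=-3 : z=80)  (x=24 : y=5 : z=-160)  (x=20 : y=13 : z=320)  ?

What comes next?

X: 23, 26, 22, 25, 21, 24, 20 → 23 (alternating steps +3, −4, +3, −4, …).
Y: -35, -27, -19, -11, -3, 5, 13 → 21 (+8 each step).
Z: ×(-2) each step, so 5, -10, 20, -40, 80, -160, 320 → -640.
Combining the parts gives (x=23 : y=21 : z=-640).

(x=23 : y=21 : z=-640)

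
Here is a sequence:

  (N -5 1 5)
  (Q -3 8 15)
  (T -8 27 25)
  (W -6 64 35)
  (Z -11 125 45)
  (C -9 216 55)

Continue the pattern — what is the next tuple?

(F -14 343 65)

Letter: letters move forward 3 places in the alphabet, wrapping Z→A, so N, Q, T, W, Z, C → F.
Second component — alternating steps +2, −5, +2, −5, …: -5, -3, -8, -6, -11, -9 → -14.
Third component: 1, 8, 27, 64, 125, 216 → 343 (perfect cubes: 1³, 2³, 3³, …).
Fourth component: +10 each step; 5, 15, 25, 35, 45, 55 → 65.
So the next tuple is (F -14 343 65).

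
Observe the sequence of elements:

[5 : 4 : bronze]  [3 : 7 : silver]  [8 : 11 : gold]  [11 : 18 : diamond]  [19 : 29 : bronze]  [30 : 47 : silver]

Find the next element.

First entry: each term is the sum of the two before it; 5, 3, 8, 11, 19, 30 → 49.
Second entry: each term is the sum of the two before it, so 4, 7, 11, 18, 29, 47 → 76.
Rank — repeats bronze → silver → gold → diamond: bronze, silver, gold, diamond, bronze, silver → gold.
Putting it together: [49 : 76 : gold].

[49 : 76 : gold]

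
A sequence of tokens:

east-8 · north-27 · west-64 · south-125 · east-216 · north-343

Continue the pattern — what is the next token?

west-512

Direction: repeats east → north → west → south; east, north, west, south, east, north → west.
Second component — perfect cubes: 2³, 3³, 4³, …: 8, 27, 64, 125, 216, 343 → 512.
So the next token is west-512.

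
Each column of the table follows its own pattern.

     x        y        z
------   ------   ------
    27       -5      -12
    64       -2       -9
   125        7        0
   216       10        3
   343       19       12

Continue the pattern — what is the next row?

512  22  15

Column x: perfect cubes: 3³, 4³, 5³, …; 27, 64, 125, 216, 343 → 512.
Column y — alternating steps +3, +9, +3, +9, …: -5, -2, 7, 10, 19 → 22.
Column z: always 7 less than the column y; -12, -9, 0, 3, 12 → 15.
Combining the parts gives 512  22  15.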